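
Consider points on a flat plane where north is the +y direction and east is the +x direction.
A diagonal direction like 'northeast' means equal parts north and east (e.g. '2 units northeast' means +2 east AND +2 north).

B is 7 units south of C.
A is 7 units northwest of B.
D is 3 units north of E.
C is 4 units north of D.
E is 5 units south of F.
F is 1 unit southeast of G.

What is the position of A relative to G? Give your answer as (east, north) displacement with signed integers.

Place G at the origin (east=0, north=0).
  F is 1 unit southeast of G: delta (east=+1, north=-1); F at (east=1, north=-1).
  E is 5 units south of F: delta (east=+0, north=-5); E at (east=1, north=-6).
  D is 3 units north of E: delta (east=+0, north=+3); D at (east=1, north=-3).
  C is 4 units north of D: delta (east=+0, north=+4); C at (east=1, north=1).
  B is 7 units south of C: delta (east=+0, north=-7); B at (east=1, north=-6).
  A is 7 units northwest of B: delta (east=-7, north=+7); A at (east=-6, north=1).
Therefore A relative to G: (east=-6, north=1).

Answer: A is at (east=-6, north=1) relative to G.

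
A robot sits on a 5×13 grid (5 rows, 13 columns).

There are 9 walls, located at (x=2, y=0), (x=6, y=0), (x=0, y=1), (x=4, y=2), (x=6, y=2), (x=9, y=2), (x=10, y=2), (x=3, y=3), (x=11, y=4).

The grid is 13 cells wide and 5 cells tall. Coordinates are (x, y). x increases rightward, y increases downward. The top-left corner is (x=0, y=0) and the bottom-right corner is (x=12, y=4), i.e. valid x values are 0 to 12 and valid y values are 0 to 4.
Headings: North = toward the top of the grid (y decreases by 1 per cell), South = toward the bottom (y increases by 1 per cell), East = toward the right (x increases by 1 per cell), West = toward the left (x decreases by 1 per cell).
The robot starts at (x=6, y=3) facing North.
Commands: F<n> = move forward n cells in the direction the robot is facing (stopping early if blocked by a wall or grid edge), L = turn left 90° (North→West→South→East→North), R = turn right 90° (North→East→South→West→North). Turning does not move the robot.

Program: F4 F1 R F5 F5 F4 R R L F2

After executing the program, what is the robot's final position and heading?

Answer: Final position: (x=12, y=4), facing South

Derivation:
Start: (x=6, y=3), facing North
  F4: move forward 0/4 (blocked), now at (x=6, y=3)
  F1: move forward 0/1 (blocked), now at (x=6, y=3)
  R: turn right, now facing East
  F5: move forward 5, now at (x=11, y=3)
  F5: move forward 1/5 (blocked), now at (x=12, y=3)
  F4: move forward 0/4 (blocked), now at (x=12, y=3)
  R: turn right, now facing South
  R: turn right, now facing West
  L: turn left, now facing South
  F2: move forward 1/2 (blocked), now at (x=12, y=4)
Final: (x=12, y=4), facing South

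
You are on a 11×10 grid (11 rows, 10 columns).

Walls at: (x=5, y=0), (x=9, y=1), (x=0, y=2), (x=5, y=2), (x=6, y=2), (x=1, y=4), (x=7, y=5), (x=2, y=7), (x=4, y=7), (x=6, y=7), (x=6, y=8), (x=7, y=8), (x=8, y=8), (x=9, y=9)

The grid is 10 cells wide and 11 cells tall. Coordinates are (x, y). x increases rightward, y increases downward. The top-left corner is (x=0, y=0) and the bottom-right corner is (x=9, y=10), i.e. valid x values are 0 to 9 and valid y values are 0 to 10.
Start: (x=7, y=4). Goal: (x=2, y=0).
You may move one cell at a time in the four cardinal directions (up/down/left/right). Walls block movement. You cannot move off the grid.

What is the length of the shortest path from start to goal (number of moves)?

Answer: Shortest path length: 9

Derivation:
BFS from (x=7, y=4) until reaching (x=2, y=0):
  Distance 0: (x=7, y=4)
  Distance 1: (x=7, y=3), (x=6, y=4), (x=8, y=4)
  Distance 2: (x=7, y=2), (x=6, y=3), (x=8, y=3), (x=5, y=4), (x=9, y=4), (x=6, y=5), (x=8, y=5)
  Distance 3: (x=7, y=1), (x=8, y=2), (x=5, y=3), (x=9, y=3), (x=4, y=4), (x=5, y=5), (x=9, y=5), (x=6, y=6), (x=8, y=6)
  Distance 4: (x=7, y=0), (x=6, y=1), (x=8, y=1), (x=9, y=2), (x=4, y=3), (x=3, y=4), (x=4, y=5), (x=5, y=6), (x=7, y=6), (x=9, y=6), (x=8, y=7)
  Distance 5: (x=6, y=0), (x=8, y=0), (x=5, y=1), (x=4, y=2), (x=3, y=3), (x=2, y=4), (x=3, y=5), (x=4, y=6), (x=5, y=7), (x=7, y=7), (x=9, y=7)
  Distance 6: (x=9, y=0), (x=4, y=1), (x=3, y=2), (x=2, y=3), (x=2, y=5), (x=3, y=6), (x=5, y=8), (x=9, y=8)
  Distance 7: (x=4, y=0), (x=3, y=1), (x=2, y=2), (x=1, y=3), (x=1, y=5), (x=2, y=6), (x=3, y=7), (x=4, y=8), (x=5, y=9)
  Distance 8: (x=3, y=0), (x=2, y=1), (x=1, y=2), (x=0, y=3), (x=0, y=5), (x=1, y=6), (x=3, y=8), (x=4, y=9), (x=6, y=9), (x=5, y=10)
  Distance 9: (x=2, y=0), (x=1, y=1), (x=0, y=4), (x=0, y=6), (x=1, y=7), (x=2, y=8), (x=3, y=9), (x=7, y=9), (x=4, y=10), (x=6, y=10)  <- goal reached here
One shortest path (9 moves): (x=7, y=4) -> (x=6, y=4) -> (x=5, y=4) -> (x=4, y=4) -> (x=3, y=4) -> (x=2, y=4) -> (x=2, y=3) -> (x=2, y=2) -> (x=2, y=1) -> (x=2, y=0)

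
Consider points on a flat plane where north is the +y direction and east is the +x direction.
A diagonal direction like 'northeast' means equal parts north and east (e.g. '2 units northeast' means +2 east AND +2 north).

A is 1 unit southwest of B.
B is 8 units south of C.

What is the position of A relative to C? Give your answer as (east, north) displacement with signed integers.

Place C at the origin (east=0, north=0).
  B is 8 units south of C: delta (east=+0, north=-8); B at (east=0, north=-8).
  A is 1 unit southwest of B: delta (east=-1, north=-1); A at (east=-1, north=-9).
Therefore A relative to C: (east=-1, north=-9).

Answer: A is at (east=-1, north=-9) relative to C.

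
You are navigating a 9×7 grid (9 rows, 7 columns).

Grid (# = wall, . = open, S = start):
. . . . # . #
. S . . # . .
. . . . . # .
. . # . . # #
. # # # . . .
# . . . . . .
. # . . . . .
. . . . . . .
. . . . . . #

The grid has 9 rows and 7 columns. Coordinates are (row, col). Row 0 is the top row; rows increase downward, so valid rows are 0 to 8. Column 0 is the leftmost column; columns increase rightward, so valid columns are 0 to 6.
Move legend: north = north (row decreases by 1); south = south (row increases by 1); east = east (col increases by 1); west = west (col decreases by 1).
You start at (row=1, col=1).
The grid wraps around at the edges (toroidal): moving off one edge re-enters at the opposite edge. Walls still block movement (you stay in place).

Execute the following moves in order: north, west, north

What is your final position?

Start: (row=1, col=1)
  north (north): (row=1, col=1) -> (row=0, col=1)
  west (west): (row=0, col=1) -> (row=0, col=0)
  north (north): (row=0, col=0) -> (row=8, col=0)
Final: (row=8, col=0)

Answer: Final position: (row=8, col=0)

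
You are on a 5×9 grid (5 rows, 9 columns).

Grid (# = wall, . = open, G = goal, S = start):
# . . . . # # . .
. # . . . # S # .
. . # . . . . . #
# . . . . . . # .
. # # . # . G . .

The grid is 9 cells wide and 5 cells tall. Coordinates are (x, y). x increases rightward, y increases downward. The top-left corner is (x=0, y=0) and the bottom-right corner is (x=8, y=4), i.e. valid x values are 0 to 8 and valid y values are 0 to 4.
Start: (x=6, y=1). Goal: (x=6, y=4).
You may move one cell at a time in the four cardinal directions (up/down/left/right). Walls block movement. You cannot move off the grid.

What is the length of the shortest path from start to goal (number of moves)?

BFS from (x=6, y=1) until reaching (x=6, y=4):
  Distance 0: (x=6, y=1)
  Distance 1: (x=6, y=2)
  Distance 2: (x=5, y=2), (x=7, y=2), (x=6, y=3)
  Distance 3: (x=4, y=2), (x=5, y=3), (x=6, y=4)  <- goal reached here
One shortest path (3 moves): (x=6, y=1) -> (x=6, y=2) -> (x=6, y=3) -> (x=6, y=4)

Answer: Shortest path length: 3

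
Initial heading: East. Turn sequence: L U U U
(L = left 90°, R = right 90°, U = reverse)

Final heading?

Answer: Final heading: South

Derivation:
Start: East
  L (left (90° counter-clockwise)) -> North
  U (U-turn (180°)) -> South
  U (U-turn (180°)) -> North
  U (U-turn (180°)) -> South
Final: South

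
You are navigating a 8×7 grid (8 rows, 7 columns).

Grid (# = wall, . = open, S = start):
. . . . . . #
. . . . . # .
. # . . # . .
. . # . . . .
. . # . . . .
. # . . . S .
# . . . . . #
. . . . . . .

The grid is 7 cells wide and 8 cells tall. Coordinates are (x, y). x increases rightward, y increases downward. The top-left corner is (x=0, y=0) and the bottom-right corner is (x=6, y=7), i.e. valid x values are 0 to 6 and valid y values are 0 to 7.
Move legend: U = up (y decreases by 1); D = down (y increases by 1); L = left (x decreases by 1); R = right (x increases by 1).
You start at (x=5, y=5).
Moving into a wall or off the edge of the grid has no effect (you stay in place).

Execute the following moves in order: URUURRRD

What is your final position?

Answer: Final position: (x=6, y=3)

Derivation:
Start: (x=5, y=5)
  U (up): (x=5, y=5) -> (x=5, y=4)
  R (right): (x=5, y=4) -> (x=6, y=4)
  U (up): (x=6, y=4) -> (x=6, y=3)
  U (up): (x=6, y=3) -> (x=6, y=2)
  [×3]R (right): blocked, stay at (x=6, y=2)
  D (down): (x=6, y=2) -> (x=6, y=3)
Final: (x=6, y=3)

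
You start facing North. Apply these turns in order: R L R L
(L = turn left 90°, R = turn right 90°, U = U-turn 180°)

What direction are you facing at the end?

Start: North
  R (right (90° clockwise)) -> East
  L (left (90° counter-clockwise)) -> North
  R (right (90° clockwise)) -> East
  L (left (90° counter-clockwise)) -> North
Final: North

Answer: Final heading: North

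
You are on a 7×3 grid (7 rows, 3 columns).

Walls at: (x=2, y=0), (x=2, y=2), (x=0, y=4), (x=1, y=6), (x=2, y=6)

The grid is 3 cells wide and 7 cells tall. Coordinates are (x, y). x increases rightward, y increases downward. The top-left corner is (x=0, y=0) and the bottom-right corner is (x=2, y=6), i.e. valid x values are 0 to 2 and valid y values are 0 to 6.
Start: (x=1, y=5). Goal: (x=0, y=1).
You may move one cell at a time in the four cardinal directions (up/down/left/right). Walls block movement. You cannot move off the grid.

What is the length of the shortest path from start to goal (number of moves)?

Answer: Shortest path length: 5

Derivation:
BFS from (x=1, y=5) until reaching (x=0, y=1):
  Distance 0: (x=1, y=5)
  Distance 1: (x=1, y=4), (x=0, y=5), (x=2, y=5)
  Distance 2: (x=1, y=3), (x=2, y=4), (x=0, y=6)
  Distance 3: (x=1, y=2), (x=0, y=3), (x=2, y=3)
  Distance 4: (x=1, y=1), (x=0, y=2)
  Distance 5: (x=1, y=0), (x=0, y=1), (x=2, y=1)  <- goal reached here
One shortest path (5 moves): (x=1, y=5) -> (x=1, y=4) -> (x=1, y=3) -> (x=0, y=3) -> (x=0, y=2) -> (x=0, y=1)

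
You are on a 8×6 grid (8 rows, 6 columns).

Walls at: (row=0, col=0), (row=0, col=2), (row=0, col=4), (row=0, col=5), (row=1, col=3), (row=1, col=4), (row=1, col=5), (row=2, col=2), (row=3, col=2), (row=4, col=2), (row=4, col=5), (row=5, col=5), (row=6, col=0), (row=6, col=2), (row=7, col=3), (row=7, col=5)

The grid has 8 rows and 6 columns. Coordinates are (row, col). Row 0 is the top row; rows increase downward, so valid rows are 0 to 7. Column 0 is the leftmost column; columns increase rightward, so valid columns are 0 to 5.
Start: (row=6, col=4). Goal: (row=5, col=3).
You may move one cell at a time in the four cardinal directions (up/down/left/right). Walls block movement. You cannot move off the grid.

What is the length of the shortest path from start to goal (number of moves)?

BFS from (row=6, col=4) until reaching (row=5, col=3):
  Distance 0: (row=6, col=4)
  Distance 1: (row=5, col=4), (row=6, col=3), (row=6, col=5), (row=7, col=4)
  Distance 2: (row=4, col=4), (row=5, col=3)  <- goal reached here
One shortest path (2 moves): (row=6, col=4) -> (row=6, col=3) -> (row=5, col=3)

Answer: Shortest path length: 2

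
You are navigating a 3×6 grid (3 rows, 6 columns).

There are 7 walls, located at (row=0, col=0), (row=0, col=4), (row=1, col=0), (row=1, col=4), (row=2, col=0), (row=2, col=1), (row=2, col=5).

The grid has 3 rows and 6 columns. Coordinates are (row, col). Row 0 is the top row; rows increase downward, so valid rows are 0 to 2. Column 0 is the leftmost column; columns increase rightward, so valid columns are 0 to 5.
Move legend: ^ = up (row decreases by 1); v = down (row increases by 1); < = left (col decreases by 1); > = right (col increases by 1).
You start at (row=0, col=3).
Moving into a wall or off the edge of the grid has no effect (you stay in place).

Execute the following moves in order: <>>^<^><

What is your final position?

Answer: Final position: (row=0, col=2)

Derivation:
Start: (row=0, col=3)
  < (left): (row=0, col=3) -> (row=0, col=2)
  > (right): (row=0, col=2) -> (row=0, col=3)
  > (right): blocked, stay at (row=0, col=3)
  ^ (up): blocked, stay at (row=0, col=3)
  < (left): (row=0, col=3) -> (row=0, col=2)
  ^ (up): blocked, stay at (row=0, col=2)
  > (right): (row=0, col=2) -> (row=0, col=3)
  < (left): (row=0, col=3) -> (row=0, col=2)
Final: (row=0, col=2)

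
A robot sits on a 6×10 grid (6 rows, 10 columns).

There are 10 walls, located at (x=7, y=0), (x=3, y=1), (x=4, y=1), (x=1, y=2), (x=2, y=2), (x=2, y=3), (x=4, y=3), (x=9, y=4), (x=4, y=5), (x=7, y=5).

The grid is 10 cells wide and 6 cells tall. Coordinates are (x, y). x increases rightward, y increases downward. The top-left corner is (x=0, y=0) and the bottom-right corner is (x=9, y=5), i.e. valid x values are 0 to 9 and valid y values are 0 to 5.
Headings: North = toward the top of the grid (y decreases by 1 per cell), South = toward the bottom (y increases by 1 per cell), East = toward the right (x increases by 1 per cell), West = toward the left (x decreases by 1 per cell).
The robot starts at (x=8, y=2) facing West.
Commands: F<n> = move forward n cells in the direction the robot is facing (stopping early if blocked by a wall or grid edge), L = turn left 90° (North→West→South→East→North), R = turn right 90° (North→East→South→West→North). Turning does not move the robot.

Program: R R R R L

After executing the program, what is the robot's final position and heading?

Answer: Final position: (x=8, y=2), facing South

Derivation:
Start: (x=8, y=2), facing West
  R: turn right, now facing North
  R: turn right, now facing East
  R: turn right, now facing South
  R: turn right, now facing West
  L: turn left, now facing South
Final: (x=8, y=2), facing South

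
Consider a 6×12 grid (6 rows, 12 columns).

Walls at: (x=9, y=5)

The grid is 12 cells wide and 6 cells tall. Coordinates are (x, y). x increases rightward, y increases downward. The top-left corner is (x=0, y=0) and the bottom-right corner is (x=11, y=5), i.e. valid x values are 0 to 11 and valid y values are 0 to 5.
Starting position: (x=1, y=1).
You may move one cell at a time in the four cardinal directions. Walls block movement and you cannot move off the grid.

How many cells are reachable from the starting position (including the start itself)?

BFS flood-fill from (x=1, y=1):
  Distance 0: (x=1, y=1)
  Distance 1: (x=1, y=0), (x=0, y=1), (x=2, y=1), (x=1, y=2)
  Distance 2: (x=0, y=0), (x=2, y=0), (x=3, y=1), (x=0, y=2), (x=2, y=2), (x=1, y=3)
  Distance 3: (x=3, y=0), (x=4, y=1), (x=3, y=2), (x=0, y=3), (x=2, y=3), (x=1, y=4)
  Distance 4: (x=4, y=0), (x=5, y=1), (x=4, y=2), (x=3, y=3), (x=0, y=4), (x=2, y=4), (x=1, y=5)
  Distance 5: (x=5, y=0), (x=6, y=1), (x=5, y=2), (x=4, y=3), (x=3, y=4), (x=0, y=5), (x=2, y=5)
  Distance 6: (x=6, y=0), (x=7, y=1), (x=6, y=2), (x=5, y=3), (x=4, y=4), (x=3, y=5)
  Distance 7: (x=7, y=0), (x=8, y=1), (x=7, y=2), (x=6, y=3), (x=5, y=4), (x=4, y=5)
  Distance 8: (x=8, y=0), (x=9, y=1), (x=8, y=2), (x=7, y=3), (x=6, y=4), (x=5, y=5)
  Distance 9: (x=9, y=0), (x=10, y=1), (x=9, y=2), (x=8, y=3), (x=7, y=4), (x=6, y=5)
  Distance 10: (x=10, y=0), (x=11, y=1), (x=10, y=2), (x=9, y=3), (x=8, y=4), (x=7, y=5)
  Distance 11: (x=11, y=0), (x=11, y=2), (x=10, y=3), (x=9, y=4), (x=8, y=5)
  Distance 12: (x=11, y=3), (x=10, y=4)
  Distance 13: (x=11, y=4), (x=10, y=5)
  Distance 14: (x=11, y=5)
Total reachable: 71 (grid has 71 open cells total)

Answer: Reachable cells: 71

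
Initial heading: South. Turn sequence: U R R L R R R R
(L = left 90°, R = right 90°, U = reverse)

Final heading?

Start: South
  U (U-turn (180°)) -> North
  R (right (90° clockwise)) -> East
  R (right (90° clockwise)) -> South
  L (left (90° counter-clockwise)) -> East
  R (right (90° clockwise)) -> South
  R (right (90° clockwise)) -> West
  R (right (90° clockwise)) -> North
  R (right (90° clockwise)) -> East
Final: East

Answer: Final heading: East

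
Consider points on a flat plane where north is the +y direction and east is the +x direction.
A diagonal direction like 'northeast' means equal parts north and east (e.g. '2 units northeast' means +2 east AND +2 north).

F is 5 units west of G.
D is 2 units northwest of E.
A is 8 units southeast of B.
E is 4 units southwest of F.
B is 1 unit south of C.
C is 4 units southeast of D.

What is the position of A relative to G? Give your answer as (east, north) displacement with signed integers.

Place G at the origin (east=0, north=0).
  F is 5 units west of G: delta (east=-5, north=+0); F at (east=-5, north=0).
  E is 4 units southwest of F: delta (east=-4, north=-4); E at (east=-9, north=-4).
  D is 2 units northwest of E: delta (east=-2, north=+2); D at (east=-11, north=-2).
  C is 4 units southeast of D: delta (east=+4, north=-4); C at (east=-7, north=-6).
  B is 1 unit south of C: delta (east=+0, north=-1); B at (east=-7, north=-7).
  A is 8 units southeast of B: delta (east=+8, north=-8); A at (east=1, north=-15).
Therefore A relative to G: (east=1, north=-15).

Answer: A is at (east=1, north=-15) relative to G.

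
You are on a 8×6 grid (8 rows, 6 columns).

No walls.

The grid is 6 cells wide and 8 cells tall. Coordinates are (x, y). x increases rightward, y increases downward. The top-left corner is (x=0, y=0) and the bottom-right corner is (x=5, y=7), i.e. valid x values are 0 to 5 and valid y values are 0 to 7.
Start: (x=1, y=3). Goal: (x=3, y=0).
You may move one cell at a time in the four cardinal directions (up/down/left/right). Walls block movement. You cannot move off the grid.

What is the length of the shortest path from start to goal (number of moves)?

Answer: Shortest path length: 5

Derivation:
BFS from (x=1, y=3) until reaching (x=3, y=0):
  Distance 0: (x=1, y=3)
  Distance 1: (x=1, y=2), (x=0, y=3), (x=2, y=3), (x=1, y=4)
  Distance 2: (x=1, y=1), (x=0, y=2), (x=2, y=2), (x=3, y=3), (x=0, y=4), (x=2, y=4), (x=1, y=5)
  Distance 3: (x=1, y=0), (x=0, y=1), (x=2, y=1), (x=3, y=2), (x=4, y=3), (x=3, y=4), (x=0, y=5), (x=2, y=5), (x=1, y=6)
  Distance 4: (x=0, y=0), (x=2, y=0), (x=3, y=1), (x=4, y=2), (x=5, y=3), (x=4, y=4), (x=3, y=5), (x=0, y=6), (x=2, y=6), (x=1, y=7)
  Distance 5: (x=3, y=0), (x=4, y=1), (x=5, y=2), (x=5, y=4), (x=4, y=5), (x=3, y=6), (x=0, y=7), (x=2, y=7)  <- goal reached here
One shortest path (5 moves): (x=1, y=3) -> (x=2, y=3) -> (x=3, y=3) -> (x=3, y=2) -> (x=3, y=1) -> (x=3, y=0)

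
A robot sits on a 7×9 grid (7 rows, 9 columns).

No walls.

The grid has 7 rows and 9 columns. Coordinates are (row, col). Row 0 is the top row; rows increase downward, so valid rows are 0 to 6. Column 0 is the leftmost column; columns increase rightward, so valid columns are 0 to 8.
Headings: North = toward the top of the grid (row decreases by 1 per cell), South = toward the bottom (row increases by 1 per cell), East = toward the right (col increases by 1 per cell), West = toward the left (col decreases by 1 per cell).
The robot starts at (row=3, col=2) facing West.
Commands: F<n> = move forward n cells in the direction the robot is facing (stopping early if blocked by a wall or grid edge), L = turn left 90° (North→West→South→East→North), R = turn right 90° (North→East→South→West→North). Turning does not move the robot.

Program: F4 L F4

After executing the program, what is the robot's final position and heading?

Answer: Final position: (row=6, col=0), facing South

Derivation:
Start: (row=3, col=2), facing West
  F4: move forward 2/4 (blocked), now at (row=3, col=0)
  L: turn left, now facing South
  F4: move forward 3/4 (blocked), now at (row=6, col=0)
Final: (row=6, col=0), facing South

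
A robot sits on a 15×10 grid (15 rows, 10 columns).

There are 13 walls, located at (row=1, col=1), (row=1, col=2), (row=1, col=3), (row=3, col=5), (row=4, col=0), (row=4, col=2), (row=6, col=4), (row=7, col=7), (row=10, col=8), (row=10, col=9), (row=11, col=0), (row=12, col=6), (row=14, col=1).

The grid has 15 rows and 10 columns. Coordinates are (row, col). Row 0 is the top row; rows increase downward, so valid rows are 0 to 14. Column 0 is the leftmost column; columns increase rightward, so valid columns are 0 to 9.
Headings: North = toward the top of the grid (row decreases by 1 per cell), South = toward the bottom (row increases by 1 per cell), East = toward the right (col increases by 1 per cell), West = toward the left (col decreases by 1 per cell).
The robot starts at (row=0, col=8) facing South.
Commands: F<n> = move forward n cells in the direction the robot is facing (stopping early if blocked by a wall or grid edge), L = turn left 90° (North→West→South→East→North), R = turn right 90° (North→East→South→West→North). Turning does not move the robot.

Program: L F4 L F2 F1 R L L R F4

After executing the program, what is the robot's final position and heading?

Start: (row=0, col=8), facing South
  L: turn left, now facing East
  F4: move forward 1/4 (blocked), now at (row=0, col=9)
  L: turn left, now facing North
  F2: move forward 0/2 (blocked), now at (row=0, col=9)
  F1: move forward 0/1 (blocked), now at (row=0, col=9)
  R: turn right, now facing East
  L: turn left, now facing North
  L: turn left, now facing West
  R: turn right, now facing North
  F4: move forward 0/4 (blocked), now at (row=0, col=9)
Final: (row=0, col=9), facing North

Answer: Final position: (row=0, col=9), facing North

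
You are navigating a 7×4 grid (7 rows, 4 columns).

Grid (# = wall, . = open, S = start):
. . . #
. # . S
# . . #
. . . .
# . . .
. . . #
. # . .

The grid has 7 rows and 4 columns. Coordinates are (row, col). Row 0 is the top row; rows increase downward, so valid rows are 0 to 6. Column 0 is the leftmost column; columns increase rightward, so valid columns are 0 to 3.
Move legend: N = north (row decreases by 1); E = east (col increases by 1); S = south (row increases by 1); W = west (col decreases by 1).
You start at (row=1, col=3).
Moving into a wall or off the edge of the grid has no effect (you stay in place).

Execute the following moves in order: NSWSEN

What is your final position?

Start: (row=1, col=3)
  N (north): blocked, stay at (row=1, col=3)
  S (south): blocked, stay at (row=1, col=3)
  W (west): (row=1, col=3) -> (row=1, col=2)
  S (south): (row=1, col=2) -> (row=2, col=2)
  E (east): blocked, stay at (row=2, col=2)
  N (north): (row=2, col=2) -> (row=1, col=2)
Final: (row=1, col=2)

Answer: Final position: (row=1, col=2)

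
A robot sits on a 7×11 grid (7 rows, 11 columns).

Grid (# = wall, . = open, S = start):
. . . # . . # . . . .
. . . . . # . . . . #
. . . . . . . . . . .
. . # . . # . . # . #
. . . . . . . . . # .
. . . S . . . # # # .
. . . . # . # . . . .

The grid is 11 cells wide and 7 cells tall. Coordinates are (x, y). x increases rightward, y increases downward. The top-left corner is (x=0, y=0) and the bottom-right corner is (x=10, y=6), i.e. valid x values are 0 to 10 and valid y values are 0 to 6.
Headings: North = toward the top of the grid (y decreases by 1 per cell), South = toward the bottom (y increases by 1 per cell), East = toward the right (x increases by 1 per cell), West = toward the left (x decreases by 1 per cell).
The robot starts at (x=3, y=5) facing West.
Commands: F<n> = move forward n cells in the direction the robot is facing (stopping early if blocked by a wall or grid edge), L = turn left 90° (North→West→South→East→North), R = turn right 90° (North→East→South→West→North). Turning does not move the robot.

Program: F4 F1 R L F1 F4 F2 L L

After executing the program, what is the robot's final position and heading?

Start: (x=3, y=5), facing West
  F4: move forward 3/4 (blocked), now at (x=0, y=5)
  F1: move forward 0/1 (blocked), now at (x=0, y=5)
  R: turn right, now facing North
  L: turn left, now facing West
  F1: move forward 0/1 (blocked), now at (x=0, y=5)
  F4: move forward 0/4 (blocked), now at (x=0, y=5)
  F2: move forward 0/2 (blocked), now at (x=0, y=5)
  L: turn left, now facing South
  L: turn left, now facing East
Final: (x=0, y=5), facing East

Answer: Final position: (x=0, y=5), facing East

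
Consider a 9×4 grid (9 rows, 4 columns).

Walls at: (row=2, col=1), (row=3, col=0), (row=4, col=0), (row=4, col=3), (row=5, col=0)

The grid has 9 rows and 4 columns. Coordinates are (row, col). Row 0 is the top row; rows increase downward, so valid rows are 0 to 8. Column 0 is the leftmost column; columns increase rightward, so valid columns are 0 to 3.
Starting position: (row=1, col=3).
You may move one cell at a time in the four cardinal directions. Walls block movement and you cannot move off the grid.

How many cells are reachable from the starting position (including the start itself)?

Answer: Reachable cells: 31

Derivation:
BFS flood-fill from (row=1, col=3):
  Distance 0: (row=1, col=3)
  Distance 1: (row=0, col=3), (row=1, col=2), (row=2, col=3)
  Distance 2: (row=0, col=2), (row=1, col=1), (row=2, col=2), (row=3, col=3)
  Distance 3: (row=0, col=1), (row=1, col=0), (row=3, col=2)
  Distance 4: (row=0, col=0), (row=2, col=0), (row=3, col=1), (row=4, col=2)
  Distance 5: (row=4, col=1), (row=5, col=2)
  Distance 6: (row=5, col=1), (row=5, col=3), (row=6, col=2)
  Distance 7: (row=6, col=1), (row=6, col=3), (row=7, col=2)
  Distance 8: (row=6, col=0), (row=7, col=1), (row=7, col=3), (row=8, col=2)
  Distance 9: (row=7, col=0), (row=8, col=1), (row=8, col=3)
  Distance 10: (row=8, col=0)
Total reachable: 31 (grid has 31 open cells total)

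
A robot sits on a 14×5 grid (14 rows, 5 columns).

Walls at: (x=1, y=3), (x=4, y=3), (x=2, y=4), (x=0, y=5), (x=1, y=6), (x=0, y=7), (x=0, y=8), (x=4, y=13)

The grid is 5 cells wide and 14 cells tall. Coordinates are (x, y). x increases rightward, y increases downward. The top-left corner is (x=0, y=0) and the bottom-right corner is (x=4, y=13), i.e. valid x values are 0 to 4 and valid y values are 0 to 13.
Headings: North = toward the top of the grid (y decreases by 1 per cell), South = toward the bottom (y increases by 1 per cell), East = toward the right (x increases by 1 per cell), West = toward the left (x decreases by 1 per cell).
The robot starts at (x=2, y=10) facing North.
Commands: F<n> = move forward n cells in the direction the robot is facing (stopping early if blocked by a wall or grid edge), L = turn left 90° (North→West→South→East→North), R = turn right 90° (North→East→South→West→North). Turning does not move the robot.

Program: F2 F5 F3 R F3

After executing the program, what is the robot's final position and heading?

Start: (x=2, y=10), facing North
  F2: move forward 2, now at (x=2, y=8)
  F5: move forward 3/5 (blocked), now at (x=2, y=5)
  F3: move forward 0/3 (blocked), now at (x=2, y=5)
  R: turn right, now facing East
  F3: move forward 2/3 (blocked), now at (x=4, y=5)
Final: (x=4, y=5), facing East

Answer: Final position: (x=4, y=5), facing East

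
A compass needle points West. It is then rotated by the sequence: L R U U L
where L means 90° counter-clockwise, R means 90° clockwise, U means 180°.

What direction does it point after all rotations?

Start: West
  L (left (90° counter-clockwise)) -> South
  R (right (90° clockwise)) -> West
  U (U-turn (180°)) -> East
  U (U-turn (180°)) -> West
  L (left (90° counter-clockwise)) -> South
Final: South

Answer: Final heading: South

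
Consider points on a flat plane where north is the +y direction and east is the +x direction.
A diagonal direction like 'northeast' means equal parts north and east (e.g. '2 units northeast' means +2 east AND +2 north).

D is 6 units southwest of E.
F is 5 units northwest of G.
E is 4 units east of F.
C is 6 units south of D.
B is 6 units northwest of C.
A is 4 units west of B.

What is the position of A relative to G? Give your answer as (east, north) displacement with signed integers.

Place G at the origin (east=0, north=0).
  F is 5 units northwest of G: delta (east=-5, north=+5); F at (east=-5, north=5).
  E is 4 units east of F: delta (east=+4, north=+0); E at (east=-1, north=5).
  D is 6 units southwest of E: delta (east=-6, north=-6); D at (east=-7, north=-1).
  C is 6 units south of D: delta (east=+0, north=-6); C at (east=-7, north=-7).
  B is 6 units northwest of C: delta (east=-6, north=+6); B at (east=-13, north=-1).
  A is 4 units west of B: delta (east=-4, north=+0); A at (east=-17, north=-1).
Therefore A relative to G: (east=-17, north=-1).

Answer: A is at (east=-17, north=-1) relative to G.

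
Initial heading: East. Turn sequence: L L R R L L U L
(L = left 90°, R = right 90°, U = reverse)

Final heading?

Answer: Final heading: North

Derivation:
Start: East
  L (left (90° counter-clockwise)) -> North
  L (left (90° counter-clockwise)) -> West
  R (right (90° clockwise)) -> North
  R (right (90° clockwise)) -> East
  L (left (90° counter-clockwise)) -> North
  L (left (90° counter-clockwise)) -> West
  U (U-turn (180°)) -> East
  L (left (90° counter-clockwise)) -> North
Final: North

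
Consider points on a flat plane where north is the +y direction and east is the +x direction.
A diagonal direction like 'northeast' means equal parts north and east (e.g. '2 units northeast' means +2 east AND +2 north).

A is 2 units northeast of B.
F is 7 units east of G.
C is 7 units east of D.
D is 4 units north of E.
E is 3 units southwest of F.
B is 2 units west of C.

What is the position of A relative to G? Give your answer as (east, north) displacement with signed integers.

Answer: A is at (east=11, north=3) relative to G.

Derivation:
Place G at the origin (east=0, north=0).
  F is 7 units east of G: delta (east=+7, north=+0); F at (east=7, north=0).
  E is 3 units southwest of F: delta (east=-3, north=-3); E at (east=4, north=-3).
  D is 4 units north of E: delta (east=+0, north=+4); D at (east=4, north=1).
  C is 7 units east of D: delta (east=+7, north=+0); C at (east=11, north=1).
  B is 2 units west of C: delta (east=-2, north=+0); B at (east=9, north=1).
  A is 2 units northeast of B: delta (east=+2, north=+2); A at (east=11, north=3).
Therefore A relative to G: (east=11, north=3).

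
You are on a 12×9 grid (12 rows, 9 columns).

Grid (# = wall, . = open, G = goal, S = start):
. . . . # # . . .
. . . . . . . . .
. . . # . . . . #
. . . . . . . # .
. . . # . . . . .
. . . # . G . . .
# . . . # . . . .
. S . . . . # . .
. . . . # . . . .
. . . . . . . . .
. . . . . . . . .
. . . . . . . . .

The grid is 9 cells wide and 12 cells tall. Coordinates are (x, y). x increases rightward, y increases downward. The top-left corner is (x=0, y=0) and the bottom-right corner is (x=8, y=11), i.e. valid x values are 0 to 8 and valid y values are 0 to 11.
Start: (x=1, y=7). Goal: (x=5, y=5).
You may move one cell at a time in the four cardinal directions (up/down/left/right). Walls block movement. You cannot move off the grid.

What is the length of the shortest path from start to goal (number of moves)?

BFS from (x=1, y=7) until reaching (x=5, y=5):
  Distance 0: (x=1, y=7)
  Distance 1: (x=1, y=6), (x=0, y=7), (x=2, y=7), (x=1, y=8)
  Distance 2: (x=1, y=5), (x=2, y=6), (x=3, y=7), (x=0, y=8), (x=2, y=8), (x=1, y=9)
  Distance 3: (x=1, y=4), (x=0, y=5), (x=2, y=5), (x=3, y=6), (x=4, y=7), (x=3, y=8), (x=0, y=9), (x=2, y=9), (x=1, y=10)
  Distance 4: (x=1, y=3), (x=0, y=4), (x=2, y=4), (x=5, y=7), (x=3, y=9), (x=0, y=10), (x=2, y=10), (x=1, y=11)
  Distance 5: (x=1, y=2), (x=0, y=3), (x=2, y=3), (x=5, y=6), (x=5, y=8), (x=4, y=9), (x=3, y=10), (x=0, y=11), (x=2, y=11)
  Distance 6: (x=1, y=1), (x=0, y=2), (x=2, y=2), (x=3, y=3), (x=5, y=5), (x=6, y=6), (x=6, y=8), (x=5, y=9), (x=4, y=10), (x=3, y=11)  <- goal reached here
One shortest path (6 moves): (x=1, y=7) -> (x=2, y=7) -> (x=3, y=7) -> (x=4, y=7) -> (x=5, y=7) -> (x=5, y=6) -> (x=5, y=5)

Answer: Shortest path length: 6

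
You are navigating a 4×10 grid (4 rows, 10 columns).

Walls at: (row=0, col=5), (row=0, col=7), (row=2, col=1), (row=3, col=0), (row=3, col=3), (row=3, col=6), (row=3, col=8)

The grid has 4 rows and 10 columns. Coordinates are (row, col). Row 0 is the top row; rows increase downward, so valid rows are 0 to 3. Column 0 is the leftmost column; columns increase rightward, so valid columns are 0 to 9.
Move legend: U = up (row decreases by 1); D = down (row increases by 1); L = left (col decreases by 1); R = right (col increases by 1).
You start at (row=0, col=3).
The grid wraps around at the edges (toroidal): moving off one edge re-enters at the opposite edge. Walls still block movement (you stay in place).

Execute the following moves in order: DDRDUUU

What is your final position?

Start: (row=0, col=3)
  D (down): (row=0, col=3) -> (row=1, col=3)
  D (down): (row=1, col=3) -> (row=2, col=3)
  R (right): (row=2, col=3) -> (row=2, col=4)
  D (down): (row=2, col=4) -> (row=3, col=4)
  U (up): (row=3, col=4) -> (row=2, col=4)
  U (up): (row=2, col=4) -> (row=1, col=4)
  U (up): (row=1, col=4) -> (row=0, col=4)
Final: (row=0, col=4)

Answer: Final position: (row=0, col=4)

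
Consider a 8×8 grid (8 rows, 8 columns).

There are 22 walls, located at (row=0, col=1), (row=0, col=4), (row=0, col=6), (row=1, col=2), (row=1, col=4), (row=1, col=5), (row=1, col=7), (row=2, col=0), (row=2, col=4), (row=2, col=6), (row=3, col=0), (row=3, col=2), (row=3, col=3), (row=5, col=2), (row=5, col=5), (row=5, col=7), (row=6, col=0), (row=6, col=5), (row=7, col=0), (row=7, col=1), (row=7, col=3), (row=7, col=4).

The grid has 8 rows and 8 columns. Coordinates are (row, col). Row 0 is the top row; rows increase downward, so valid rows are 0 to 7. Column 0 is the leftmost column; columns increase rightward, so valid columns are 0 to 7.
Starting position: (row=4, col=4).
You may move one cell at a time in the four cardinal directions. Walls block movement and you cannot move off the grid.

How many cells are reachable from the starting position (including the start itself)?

Answer: Reachable cells: 39

Derivation:
BFS flood-fill from (row=4, col=4):
  Distance 0: (row=4, col=4)
  Distance 1: (row=3, col=4), (row=4, col=3), (row=4, col=5), (row=5, col=4)
  Distance 2: (row=3, col=5), (row=4, col=2), (row=4, col=6), (row=5, col=3), (row=6, col=4)
  Distance 3: (row=2, col=5), (row=3, col=6), (row=4, col=1), (row=4, col=7), (row=5, col=6), (row=6, col=3)
  Distance 4: (row=3, col=1), (row=3, col=7), (row=4, col=0), (row=5, col=1), (row=6, col=2), (row=6, col=6)
  Distance 5: (row=2, col=1), (row=2, col=7), (row=5, col=0), (row=6, col=1), (row=6, col=7), (row=7, col=2), (row=7, col=6)
  Distance 6: (row=1, col=1), (row=2, col=2), (row=7, col=5), (row=7, col=7)
  Distance 7: (row=1, col=0), (row=2, col=3)
  Distance 8: (row=0, col=0), (row=1, col=3)
  Distance 9: (row=0, col=3)
  Distance 10: (row=0, col=2)
Total reachable: 39 (grid has 42 open cells total)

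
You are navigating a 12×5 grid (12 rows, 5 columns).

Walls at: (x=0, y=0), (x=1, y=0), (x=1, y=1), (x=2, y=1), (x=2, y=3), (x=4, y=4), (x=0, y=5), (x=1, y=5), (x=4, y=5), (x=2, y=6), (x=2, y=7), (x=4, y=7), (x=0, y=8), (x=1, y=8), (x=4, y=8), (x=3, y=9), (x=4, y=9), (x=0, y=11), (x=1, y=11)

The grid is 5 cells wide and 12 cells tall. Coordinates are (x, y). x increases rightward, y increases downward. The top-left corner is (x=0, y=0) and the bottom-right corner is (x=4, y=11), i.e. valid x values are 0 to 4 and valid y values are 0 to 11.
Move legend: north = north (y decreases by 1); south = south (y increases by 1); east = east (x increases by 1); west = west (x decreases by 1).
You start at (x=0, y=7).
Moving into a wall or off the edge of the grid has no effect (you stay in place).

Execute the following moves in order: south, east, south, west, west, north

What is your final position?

Answer: Final position: (x=0, y=6)

Derivation:
Start: (x=0, y=7)
  south (south): blocked, stay at (x=0, y=7)
  east (east): (x=0, y=7) -> (x=1, y=7)
  south (south): blocked, stay at (x=1, y=7)
  west (west): (x=1, y=7) -> (x=0, y=7)
  west (west): blocked, stay at (x=0, y=7)
  north (north): (x=0, y=7) -> (x=0, y=6)
Final: (x=0, y=6)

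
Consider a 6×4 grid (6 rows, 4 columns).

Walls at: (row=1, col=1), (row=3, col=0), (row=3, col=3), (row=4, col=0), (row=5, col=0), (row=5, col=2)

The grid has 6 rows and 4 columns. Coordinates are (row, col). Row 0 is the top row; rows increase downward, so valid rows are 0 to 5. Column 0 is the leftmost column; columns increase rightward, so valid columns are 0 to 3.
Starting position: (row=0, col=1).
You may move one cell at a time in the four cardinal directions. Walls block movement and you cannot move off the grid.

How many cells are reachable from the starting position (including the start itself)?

Answer: Reachable cells: 18

Derivation:
BFS flood-fill from (row=0, col=1):
  Distance 0: (row=0, col=1)
  Distance 1: (row=0, col=0), (row=0, col=2)
  Distance 2: (row=0, col=3), (row=1, col=0), (row=1, col=2)
  Distance 3: (row=1, col=3), (row=2, col=0), (row=2, col=2)
  Distance 4: (row=2, col=1), (row=2, col=3), (row=3, col=2)
  Distance 5: (row=3, col=1), (row=4, col=2)
  Distance 6: (row=4, col=1), (row=4, col=3)
  Distance 7: (row=5, col=1), (row=5, col=3)
Total reachable: 18 (grid has 18 open cells total)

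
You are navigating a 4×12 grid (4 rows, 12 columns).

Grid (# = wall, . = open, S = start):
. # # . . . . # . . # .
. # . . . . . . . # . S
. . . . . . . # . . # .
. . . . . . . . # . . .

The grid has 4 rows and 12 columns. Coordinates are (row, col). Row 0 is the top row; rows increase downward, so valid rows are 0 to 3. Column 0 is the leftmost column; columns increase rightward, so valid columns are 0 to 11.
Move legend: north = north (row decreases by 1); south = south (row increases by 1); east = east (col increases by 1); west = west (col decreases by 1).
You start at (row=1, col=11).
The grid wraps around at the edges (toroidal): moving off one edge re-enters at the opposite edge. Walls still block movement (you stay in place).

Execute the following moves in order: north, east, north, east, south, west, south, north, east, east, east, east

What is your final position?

Start: (row=1, col=11)
  north (north): (row=1, col=11) -> (row=0, col=11)
  east (east): (row=0, col=11) -> (row=0, col=0)
  north (north): (row=0, col=0) -> (row=3, col=0)
  east (east): (row=3, col=0) -> (row=3, col=1)
  south (south): blocked, stay at (row=3, col=1)
  west (west): (row=3, col=1) -> (row=3, col=0)
  south (south): (row=3, col=0) -> (row=0, col=0)
  north (north): (row=0, col=0) -> (row=3, col=0)
  east (east): (row=3, col=0) -> (row=3, col=1)
  east (east): (row=3, col=1) -> (row=3, col=2)
  east (east): (row=3, col=2) -> (row=3, col=3)
  east (east): (row=3, col=3) -> (row=3, col=4)
Final: (row=3, col=4)

Answer: Final position: (row=3, col=4)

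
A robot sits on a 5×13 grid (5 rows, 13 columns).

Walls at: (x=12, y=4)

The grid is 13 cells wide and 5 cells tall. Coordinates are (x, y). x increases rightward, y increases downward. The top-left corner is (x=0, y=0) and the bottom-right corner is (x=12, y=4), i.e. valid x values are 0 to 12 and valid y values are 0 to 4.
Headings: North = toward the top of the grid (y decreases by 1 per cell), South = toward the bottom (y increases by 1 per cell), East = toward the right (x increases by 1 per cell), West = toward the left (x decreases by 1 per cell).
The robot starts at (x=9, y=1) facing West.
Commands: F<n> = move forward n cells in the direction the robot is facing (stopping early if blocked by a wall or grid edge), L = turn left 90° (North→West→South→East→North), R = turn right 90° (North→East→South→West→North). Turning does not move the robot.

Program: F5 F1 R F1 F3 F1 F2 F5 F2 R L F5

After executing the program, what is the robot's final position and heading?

Start: (x=9, y=1), facing West
  F5: move forward 5, now at (x=4, y=1)
  F1: move forward 1, now at (x=3, y=1)
  R: turn right, now facing North
  F1: move forward 1, now at (x=3, y=0)
  F3: move forward 0/3 (blocked), now at (x=3, y=0)
  F1: move forward 0/1 (blocked), now at (x=3, y=0)
  F2: move forward 0/2 (blocked), now at (x=3, y=0)
  F5: move forward 0/5 (blocked), now at (x=3, y=0)
  F2: move forward 0/2 (blocked), now at (x=3, y=0)
  R: turn right, now facing East
  L: turn left, now facing North
  F5: move forward 0/5 (blocked), now at (x=3, y=0)
Final: (x=3, y=0), facing North

Answer: Final position: (x=3, y=0), facing North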